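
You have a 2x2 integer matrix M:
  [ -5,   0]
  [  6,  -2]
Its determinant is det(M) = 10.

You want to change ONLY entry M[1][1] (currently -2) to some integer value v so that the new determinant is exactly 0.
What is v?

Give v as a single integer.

det is linear in entry M[1][1]: det = old_det + (v - -2) * C_11
Cofactor C_11 = -5
Want det = 0: 10 + (v - -2) * -5 = 0
  (v - -2) = -10 / -5 = 2
  v = -2 + (2) = 0

Answer: 0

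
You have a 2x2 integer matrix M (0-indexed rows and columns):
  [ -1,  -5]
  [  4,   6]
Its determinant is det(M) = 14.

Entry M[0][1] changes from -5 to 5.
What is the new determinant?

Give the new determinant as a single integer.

Answer: -26

Derivation:
det is linear in row 0: changing M[0][1] by delta changes det by delta * cofactor(0,1).
Cofactor C_01 = (-1)^(0+1) * minor(0,1) = -4
Entry delta = 5 - -5 = 10
Det delta = 10 * -4 = -40
New det = 14 + -40 = -26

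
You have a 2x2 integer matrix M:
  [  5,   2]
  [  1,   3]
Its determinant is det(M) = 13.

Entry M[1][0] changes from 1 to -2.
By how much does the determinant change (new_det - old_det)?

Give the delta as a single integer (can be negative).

Answer: 6

Derivation:
Cofactor C_10 = -2
Entry delta = -2 - 1 = -3
Det delta = entry_delta * cofactor = -3 * -2 = 6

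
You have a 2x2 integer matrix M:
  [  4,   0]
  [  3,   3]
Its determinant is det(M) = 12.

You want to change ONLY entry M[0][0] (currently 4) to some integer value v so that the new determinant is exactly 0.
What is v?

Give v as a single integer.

det is linear in entry M[0][0]: det = old_det + (v - 4) * C_00
Cofactor C_00 = 3
Want det = 0: 12 + (v - 4) * 3 = 0
  (v - 4) = -12 / 3 = -4
  v = 4 + (-4) = 0

Answer: 0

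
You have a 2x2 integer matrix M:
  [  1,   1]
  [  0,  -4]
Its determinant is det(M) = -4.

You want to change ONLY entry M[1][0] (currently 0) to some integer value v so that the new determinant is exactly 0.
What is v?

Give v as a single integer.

det is linear in entry M[1][0]: det = old_det + (v - 0) * C_10
Cofactor C_10 = -1
Want det = 0: -4 + (v - 0) * -1 = 0
  (v - 0) = 4 / -1 = -4
  v = 0 + (-4) = -4

Answer: -4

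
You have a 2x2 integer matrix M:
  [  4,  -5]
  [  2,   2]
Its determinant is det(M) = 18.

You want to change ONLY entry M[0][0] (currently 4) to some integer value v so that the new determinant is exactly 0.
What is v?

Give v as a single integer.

det is linear in entry M[0][0]: det = old_det + (v - 4) * C_00
Cofactor C_00 = 2
Want det = 0: 18 + (v - 4) * 2 = 0
  (v - 4) = -18 / 2 = -9
  v = 4 + (-9) = -5

Answer: -5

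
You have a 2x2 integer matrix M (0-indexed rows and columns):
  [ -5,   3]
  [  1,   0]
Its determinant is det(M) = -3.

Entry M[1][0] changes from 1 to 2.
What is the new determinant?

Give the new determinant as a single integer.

det is linear in row 1: changing M[1][0] by delta changes det by delta * cofactor(1,0).
Cofactor C_10 = (-1)^(1+0) * minor(1,0) = -3
Entry delta = 2 - 1 = 1
Det delta = 1 * -3 = -3
New det = -3 + -3 = -6

Answer: -6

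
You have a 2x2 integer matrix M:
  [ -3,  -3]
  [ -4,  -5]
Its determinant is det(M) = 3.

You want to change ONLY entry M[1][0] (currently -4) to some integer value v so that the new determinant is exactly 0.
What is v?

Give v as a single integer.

det is linear in entry M[1][0]: det = old_det + (v - -4) * C_10
Cofactor C_10 = 3
Want det = 0: 3 + (v - -4) * 3 = 0
  (v - -4) = -3 / 3 = -1
  v = -4 + (-1) = -5

Answer: -5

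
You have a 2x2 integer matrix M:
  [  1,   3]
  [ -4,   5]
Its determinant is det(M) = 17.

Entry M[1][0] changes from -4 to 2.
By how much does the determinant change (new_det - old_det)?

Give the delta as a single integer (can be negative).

Answer: -18

Derivation:
Cofactor C_10 = -3
Entry delta = 2 - -4 = 6
Det delta = entry_delta * cofactor = 6 * -3 = -18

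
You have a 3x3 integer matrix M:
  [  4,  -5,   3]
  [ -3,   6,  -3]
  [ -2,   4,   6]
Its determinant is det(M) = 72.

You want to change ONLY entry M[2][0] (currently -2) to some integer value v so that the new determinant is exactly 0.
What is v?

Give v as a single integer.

Answer: 22

Derivation:
det is linear in entry M[2][0]: det = old_det + (v - -2) * C_20
Cofactor C_20 = -3
Want det = 0: 72 + (v - -2) * -3 = 0
  (v - -2) = -72 / -3 = 24
  v = -2 + (24) = 22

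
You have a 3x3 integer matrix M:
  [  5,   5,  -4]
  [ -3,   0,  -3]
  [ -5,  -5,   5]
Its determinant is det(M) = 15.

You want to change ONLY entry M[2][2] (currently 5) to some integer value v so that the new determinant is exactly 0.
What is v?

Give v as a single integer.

Answer: 4

Derivation:
det is linear in entry M[2][2]: det = old_det + (v - 5) * C_22
Cofactor C_22 = 15
Want det = 0: 15 + (v - 5) * 15 = 0
  (v - 5) = -15 / 15 = -1
  v = 5 + (-1) = 4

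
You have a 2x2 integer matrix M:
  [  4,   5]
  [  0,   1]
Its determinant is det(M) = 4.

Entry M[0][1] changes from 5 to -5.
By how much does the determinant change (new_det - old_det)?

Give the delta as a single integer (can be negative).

Answer: 0

Derivation:
Cofactor C_01 = 0
Entry delta = -5 - 5 = -10
Det delta = entry_delta * cofactor = -10 * 0 = 0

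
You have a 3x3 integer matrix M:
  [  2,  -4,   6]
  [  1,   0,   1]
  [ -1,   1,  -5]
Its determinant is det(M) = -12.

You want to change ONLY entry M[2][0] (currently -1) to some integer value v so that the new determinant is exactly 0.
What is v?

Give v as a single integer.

det is linear in entry M[2][0]: det = old_det + (v - -1) * C_20
Cofactor C_20 = -4
Want det = 0: -12 + (v - -1) * -4 = 0
  (v - -1) = 12 / -4 = -3
  v = -1 + (-3) = -4

Answer: -4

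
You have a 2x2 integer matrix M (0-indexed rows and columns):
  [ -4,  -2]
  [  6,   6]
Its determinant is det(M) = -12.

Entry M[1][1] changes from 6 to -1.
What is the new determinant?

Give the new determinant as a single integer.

det is linear in row 1: changing M[1][1] by delta changes det by delta * cofactor(1,1).
Cofactor C_11 = (-1)^(1+1) * minor(1,1) = -4
Entry delta = -1 - 6 = -7
Det delta = -7 * -4 = 28
New det = -12 + 28 = 16

Answer: 16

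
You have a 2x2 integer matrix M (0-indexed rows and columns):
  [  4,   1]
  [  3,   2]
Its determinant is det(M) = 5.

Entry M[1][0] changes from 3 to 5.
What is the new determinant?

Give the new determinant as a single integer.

Answer: 3

Derivation:
det is linear in row 1: changing M[1][0] by delta changes det by delta * cofactor(1,0).
Cofactor C_10 = (-1)^(1+0) * minor(1,0) = -1
Entry delta = 5 - 3 = 2
Det delta = 2 * -1 = -2
New det = 5 + -2 = 3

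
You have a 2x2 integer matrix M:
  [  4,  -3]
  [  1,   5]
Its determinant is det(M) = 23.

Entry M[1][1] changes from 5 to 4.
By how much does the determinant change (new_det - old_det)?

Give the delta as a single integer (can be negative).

Cofactor C_11 = 4
Entry delta = 4 - 5 = -1
Det delta = entry_delta * cofactor = -1 * 4 = -4

Answer: -4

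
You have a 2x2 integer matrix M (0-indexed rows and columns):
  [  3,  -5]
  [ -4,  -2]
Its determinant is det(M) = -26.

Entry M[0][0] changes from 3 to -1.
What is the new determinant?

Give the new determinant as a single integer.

det is linear in row 0: changing M[0][0] by delta changes det by delta * cofactor(0,0).
Cofactor C_00 = (-1)^(0+0) * minor(0,0) = -2
Entry delta = -1 - 3 = -4
Det delta = -4 * -2 = 8
New det = -26 + 8 = -18

Answer: -18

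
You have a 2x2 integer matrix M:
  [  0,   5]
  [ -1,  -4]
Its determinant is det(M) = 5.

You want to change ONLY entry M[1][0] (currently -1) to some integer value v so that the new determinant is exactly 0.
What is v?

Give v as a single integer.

Answer: 0

Derivation:
det is linear in entry M[1][0]: det = old_det + (v - -1) * C_10
Cofactor C_10 = -5
Want det = 0: 5 + (v - -1) * -5 = 0
  (v - -1) = -5 / -5 = 1
  v = -1 + (1) = 0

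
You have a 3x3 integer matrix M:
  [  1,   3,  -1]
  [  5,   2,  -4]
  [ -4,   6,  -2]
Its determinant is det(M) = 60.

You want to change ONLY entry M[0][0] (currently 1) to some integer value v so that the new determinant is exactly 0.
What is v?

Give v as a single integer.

Answer: -2

Derivation:
det is linear in entry M[0][0]: det = old_det + (v - 1) * C_00
Cofactor C_00 = 20
Want det = 0: 60 + (v - 1) * 20 = 0
  (v - 1) = -60 / 20 = -3
  v = 1 + (-3) = -2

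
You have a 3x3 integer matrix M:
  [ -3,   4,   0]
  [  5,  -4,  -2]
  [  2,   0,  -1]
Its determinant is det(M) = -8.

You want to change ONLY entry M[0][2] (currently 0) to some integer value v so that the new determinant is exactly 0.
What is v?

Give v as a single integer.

det is linear in entry M[0][2]: det = old_det + (v - 0) * C_02
Cofactor C_02 = 8
Want det = 0: -8 + (v - 0) * 8 = 0
  (v - 0) = 8 / 8 = 1
  v = 0 + (1) = 1

Answer: 1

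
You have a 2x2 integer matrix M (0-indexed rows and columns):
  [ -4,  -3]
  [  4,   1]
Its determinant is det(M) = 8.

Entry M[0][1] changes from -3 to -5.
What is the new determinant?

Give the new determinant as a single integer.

Answer: 16

Derivation:
det is linear in row 0: changing M[0][1] by delta changes det by delta * cofactor(0,1).
Cofactor C_01 = (-1)^(0+1) * minor(0,1) = -4
Entry delta = -5 - -3 = -2
Det delta = -2 * -4 = 8
New det = 8 + 8 = 16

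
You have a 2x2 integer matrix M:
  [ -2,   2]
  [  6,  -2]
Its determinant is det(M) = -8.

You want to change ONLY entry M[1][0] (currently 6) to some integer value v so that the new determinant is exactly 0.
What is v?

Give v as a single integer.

Answer: 2

Derivation:
det is linear in entry M[1][0]: det = old_det + (v - 6) * C_10
Cofactor C_10 = -2
Want det = 0: -8 + (v - 6) * -2 = 0
  (v - 6) = 8 / -2 = -4
  v = 6 + (-4) = 2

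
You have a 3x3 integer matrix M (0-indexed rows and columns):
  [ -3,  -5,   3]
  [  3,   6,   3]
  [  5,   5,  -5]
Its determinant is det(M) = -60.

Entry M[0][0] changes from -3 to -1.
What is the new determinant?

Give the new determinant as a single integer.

det is linear in row 0: changing M[0][0] by delta changes det by delta * cofactor(0,0).
Cofactor C_00 = (-1)^(0+0) * minor(0,0) = -45
Entry delta = -1 - -3 = 2
Det delta = 2 * -45 = -90
New det = -60 + -90 = -150

Answer: -150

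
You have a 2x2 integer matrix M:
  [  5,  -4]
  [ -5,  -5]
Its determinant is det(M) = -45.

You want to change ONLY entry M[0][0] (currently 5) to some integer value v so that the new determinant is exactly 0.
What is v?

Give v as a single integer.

det is linear in entry M[0][0]: det = old_det + (v - 5) * C_00
Cofactor C_00 = -5
Want det = 0: -45 + (v - 5) * -5 = 0
  (v - 5) = 45 / -5 = -9
  v = 5 + (-9) = -4

Answer: -4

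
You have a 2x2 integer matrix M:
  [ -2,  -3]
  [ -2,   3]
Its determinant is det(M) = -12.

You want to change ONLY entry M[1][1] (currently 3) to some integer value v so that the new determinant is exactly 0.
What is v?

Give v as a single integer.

Answer: -3

Derivation:
det is linear in entry M[1][1]: det = old_det + (v - 3) * C_11
Cofactor C_11 = -2
Want det = 0: -12 + (v - 3) * -2 = 0
  (v - 3) = 12 / -2 = -6
  v = 3 + (-6) = -3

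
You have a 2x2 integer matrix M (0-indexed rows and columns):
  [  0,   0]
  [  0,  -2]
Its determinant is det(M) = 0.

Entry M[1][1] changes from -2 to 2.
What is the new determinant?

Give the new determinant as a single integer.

Answer: 0

Derivation:
det is linear in row 1: changing M[1][1] by delta changes det by delta * cofactor(1,1).
Cofactor C_11 = (-1)^(1+1) * minor(1,1) = 0
Entry delta = 2 - -2 = 4
Det delta = 4 * 0 = 0
New det = 0 + 0 = 0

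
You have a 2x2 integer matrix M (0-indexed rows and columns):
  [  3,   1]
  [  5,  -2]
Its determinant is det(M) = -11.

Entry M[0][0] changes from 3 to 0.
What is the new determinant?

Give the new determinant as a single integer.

Answer: -5

Derivation:
det is linear in row 0: changing M[0][0] by delta changes det by delta * cofactor(0,0).
Cofactor C_00 = (-1)^(0+0) * minor(0,0) = -2
Entry delta = 0 - 3 = -3
Det delta = -3 * -2 = 6
New det = -11 + 6 = -5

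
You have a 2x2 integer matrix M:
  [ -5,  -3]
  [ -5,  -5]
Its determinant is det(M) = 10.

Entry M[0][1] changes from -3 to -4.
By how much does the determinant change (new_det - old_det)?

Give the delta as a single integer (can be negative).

Cofactor C_01 = 5
Entry delta = -4 - -3 = -1
Det delta = entry_delta * cofactor = -1 * 5 = -5

Answer: -5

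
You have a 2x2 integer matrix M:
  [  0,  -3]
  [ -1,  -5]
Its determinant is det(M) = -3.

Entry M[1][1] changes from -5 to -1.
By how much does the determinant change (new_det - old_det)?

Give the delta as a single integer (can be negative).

Answer: 0

Derivation:
Cofactor C_11 = 0
Entry delta = -1 - -5 = 4
Det delta = entry_delta * cofactor = 4 * 0 = 0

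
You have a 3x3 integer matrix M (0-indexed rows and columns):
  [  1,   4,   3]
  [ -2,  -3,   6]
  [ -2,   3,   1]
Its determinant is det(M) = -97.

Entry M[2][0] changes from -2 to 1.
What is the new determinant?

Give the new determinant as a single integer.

det is linear in row 2: changing M[2][0] by delta changes det by delta * cofactor(2,0).
Cofactor C_20 = (-1)^(2+0) * minor(2,0) = 33
Entry delta = 1 - -2 = 3
Det delta = 3 * 33 = 99
New det = -97 + 99 = 2

Answer: 2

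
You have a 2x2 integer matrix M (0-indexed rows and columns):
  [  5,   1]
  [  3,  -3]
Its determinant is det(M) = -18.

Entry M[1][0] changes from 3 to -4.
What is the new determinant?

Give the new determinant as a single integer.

det is linear in row 1: changing M[1][0] by delta changes det by delta * cofactor(1,0).
Cofactor C_10 = (-1)^(1+0) * minor(1,0) = -1
Entry delta = -4 - 3 = -7
Det delta = -7 * -1 = 7
New det = -18 + 7 = -11

Answer: -11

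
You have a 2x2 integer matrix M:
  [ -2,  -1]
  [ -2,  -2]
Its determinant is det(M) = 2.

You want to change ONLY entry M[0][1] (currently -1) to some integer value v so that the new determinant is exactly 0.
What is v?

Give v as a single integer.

Answer: -2

Derivation:
det is linear in entry M[0][1]: det = old_det + (v - -1) * C_01
Cofactor C_01 = 2
Want det = 0: 2 + (v - -1) * 2 = 0
  (v - -1) = -2 / 2 = -1
  v = -1 + (-1) = -2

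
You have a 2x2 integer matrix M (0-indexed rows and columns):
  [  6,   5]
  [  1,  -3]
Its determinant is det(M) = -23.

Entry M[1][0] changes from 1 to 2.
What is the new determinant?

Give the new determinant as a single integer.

Answer: -28

Derivation:
det is linear in row 1: changing M[1][0] by delta changes det by delta * cofactor(1,0).
Cofactor C_10 = (-1)^(1+0) * minor(1,0) = -5
Entry delta = 2 - 1 = 1
Det delta = 1 * -5 = -5
New det = -23 + -5 = -28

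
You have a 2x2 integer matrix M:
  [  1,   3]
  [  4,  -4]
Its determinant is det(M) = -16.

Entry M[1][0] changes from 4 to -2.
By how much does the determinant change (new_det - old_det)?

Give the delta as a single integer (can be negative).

Cofactor C_10 = -3
Entry delta = -2 - 4 = -6
Det delta = entry_delta * cofactor = -6 * -3 = 18

Answer: 18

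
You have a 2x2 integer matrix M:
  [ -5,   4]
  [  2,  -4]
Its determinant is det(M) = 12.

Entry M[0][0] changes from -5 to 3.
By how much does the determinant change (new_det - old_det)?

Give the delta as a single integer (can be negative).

Answer: -32

Derivation:
Cofactor C_00 = -4
Entry delta = 3 - -5 = 8
Det delta = entry_delta * cofactor = 8 * -4 = -32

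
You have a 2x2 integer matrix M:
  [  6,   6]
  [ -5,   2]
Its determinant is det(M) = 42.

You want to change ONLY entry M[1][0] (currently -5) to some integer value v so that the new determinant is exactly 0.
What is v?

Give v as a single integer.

Answer: 2

Derivation:
det is linear in entry M[1][0]: det = old_det + (v - -5) * C_10
Cofactor C_10 = -6
Want det = 0: 42 + (v - -5) * -6 = 0
  (v - -5) = -42 / -6 = 7
  v = -5 + (7) = 2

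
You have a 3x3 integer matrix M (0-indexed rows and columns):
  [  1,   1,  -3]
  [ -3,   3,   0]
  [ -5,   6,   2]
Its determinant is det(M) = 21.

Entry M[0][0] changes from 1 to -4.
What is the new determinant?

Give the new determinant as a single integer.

Answer: -9

Derivation:
det is linear in row 0: changing M[0][0] by delta changes det by delta * cofactor(0,0).
Cofactor C_00 = (-1)^(0+0) * minor(0,0) = 6
Entry delta = -4 - 1 = -5
Det delta = -5 * 6 = -30
New det = 21 + -30 = -9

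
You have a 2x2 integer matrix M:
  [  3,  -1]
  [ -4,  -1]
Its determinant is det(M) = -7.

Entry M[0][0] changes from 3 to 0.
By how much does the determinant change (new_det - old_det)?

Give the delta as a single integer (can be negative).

Answer: 3

Derivation:
Cofactor C_00 = -1
Entry delta = 0 - 3 = -3
Det delta = entry_delta * cofactor = -3 * -1 = 3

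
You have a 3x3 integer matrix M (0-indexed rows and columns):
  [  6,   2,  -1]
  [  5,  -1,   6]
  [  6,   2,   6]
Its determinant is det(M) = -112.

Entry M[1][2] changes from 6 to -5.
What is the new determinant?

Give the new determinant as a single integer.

Answer: -112

Derivation:
det is linear in row 1: changing M[1][2] by delta changes det by delta * cofactor(1,2).
Cofactor C_12 = (-1)^(1+2) * minor(1,2) = 0
Entry delta = -5 - 6 = -11
Det delta = -11 * 0 = 0
New det = -112 + 0 = -112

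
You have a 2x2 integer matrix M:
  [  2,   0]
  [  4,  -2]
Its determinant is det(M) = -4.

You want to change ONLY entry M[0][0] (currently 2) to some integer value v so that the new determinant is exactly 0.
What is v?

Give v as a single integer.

Answer: 0

Derivation:
det is linear in entry M[0][0]: det = old_det + (v - 2) * C_00
Cofactor C_00 = -2
Want det = 0: -4 + (v - 2) * -2 = 0
  (v - 2) = 4 / -2 = -2
  v = 2 + (-2) = 0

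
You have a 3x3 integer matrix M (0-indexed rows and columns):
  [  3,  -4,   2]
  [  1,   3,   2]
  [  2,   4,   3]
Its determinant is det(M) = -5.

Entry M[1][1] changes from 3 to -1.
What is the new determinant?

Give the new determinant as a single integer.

det is linear in row 1: changing M[1][1] by delta changes det by delta * cofactor(1,1).
Cofactor C_11 = (-1)^(1+1) * minor(1,1) = 5
Entry delta = -1 - 3 = -4
Det delta = -4 * 5 = -20
New det = -5 + -20 = -25

Answer: -25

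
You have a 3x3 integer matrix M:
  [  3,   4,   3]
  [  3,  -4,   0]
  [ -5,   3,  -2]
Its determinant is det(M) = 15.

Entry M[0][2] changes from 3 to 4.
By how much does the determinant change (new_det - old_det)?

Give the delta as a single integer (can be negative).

Cofactor C_02 = -11
Entry delta = 4 - 3 = 1
Det delta = entry_delta * cofactor = 1 * -11 = -11

Answer: -11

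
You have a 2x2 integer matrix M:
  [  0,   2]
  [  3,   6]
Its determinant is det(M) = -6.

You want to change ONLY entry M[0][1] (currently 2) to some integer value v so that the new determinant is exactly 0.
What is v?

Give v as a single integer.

Answer: 0

Derivation:
det is linear in entry M[0][1]: det = old_det + (v - 2) * C_01
Cofactor C_01 = -3
Want det = 0: -6 + (v - 2) * -3 = 0
  (v - 2) = 6 / -3 = -2
  v = 2 + (-2) = 0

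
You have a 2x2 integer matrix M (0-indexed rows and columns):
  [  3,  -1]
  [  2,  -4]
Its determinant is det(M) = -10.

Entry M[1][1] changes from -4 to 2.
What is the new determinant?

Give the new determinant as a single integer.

Answer: 8

Derivation:
det is linear in row 1: changing M[1][1] by delta changes det by delta * cofactor(1,1).
Cofactor C_11 = (-1)^(1+1) * minor(1,1) = 3
Entry delta = 2 - -4 = 6
Det delta = 6 * 3 = 18
New det = -10 + 18 = 8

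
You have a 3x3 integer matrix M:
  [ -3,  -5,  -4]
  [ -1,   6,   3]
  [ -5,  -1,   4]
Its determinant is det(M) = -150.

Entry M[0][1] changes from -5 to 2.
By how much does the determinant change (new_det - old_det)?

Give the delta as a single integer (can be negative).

Cofactor C_01 = -11
Entry delta = 2 - -5 = 7
Det delta = entry_delta * cofactor = 7 * -11 = -77

Answer: -77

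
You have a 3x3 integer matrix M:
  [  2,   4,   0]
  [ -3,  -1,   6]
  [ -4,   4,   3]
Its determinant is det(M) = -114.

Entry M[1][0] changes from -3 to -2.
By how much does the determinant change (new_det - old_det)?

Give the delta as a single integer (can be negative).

Cofactor C_10 = -12
Entry delta = -2 - -3 = 1
Det delta = entry_delta * cofactor = 1 * -12 = -12

Answer: -12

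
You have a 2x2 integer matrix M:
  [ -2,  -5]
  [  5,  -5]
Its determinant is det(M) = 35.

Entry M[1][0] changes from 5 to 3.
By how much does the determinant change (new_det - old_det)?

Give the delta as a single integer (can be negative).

Answer: -10

Derivation:
Cofactor C_10 = 5
Entry delta = 3 - 5 = -2
Det delta = entry_delta * cofactor = -2 * 5 = -10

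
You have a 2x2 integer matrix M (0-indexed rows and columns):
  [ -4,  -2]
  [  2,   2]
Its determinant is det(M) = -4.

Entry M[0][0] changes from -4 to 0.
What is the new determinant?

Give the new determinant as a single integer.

Answer: 4

Derivation:
det is linear in row 0: changing M[0][0] by delta changes det by delta * cofactor(0,0).
Cofactor C_00 = (-1)^(0+0) * minor(0,0) = 2
Entry delta = 0 - -4 = 4
Det delta = 4 * 2 = 8
New det = -4 + 8 = 4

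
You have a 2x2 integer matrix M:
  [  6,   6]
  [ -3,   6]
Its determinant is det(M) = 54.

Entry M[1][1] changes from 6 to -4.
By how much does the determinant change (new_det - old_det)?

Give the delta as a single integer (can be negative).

Cofactor C_11 = 6
Entry delta = -4 - 6 = -10
Det delta = entry_delta * cofactor = -10 * 6 = -60

Answer: -60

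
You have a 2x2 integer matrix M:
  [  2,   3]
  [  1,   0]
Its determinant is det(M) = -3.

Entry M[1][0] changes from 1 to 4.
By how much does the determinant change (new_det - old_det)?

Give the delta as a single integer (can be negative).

Cofactor C_10 = -3
Entry delta = 4 - 1 = 3
Det delta = entry_delta * cofactor = 3 * -3 = -9

Answer: -9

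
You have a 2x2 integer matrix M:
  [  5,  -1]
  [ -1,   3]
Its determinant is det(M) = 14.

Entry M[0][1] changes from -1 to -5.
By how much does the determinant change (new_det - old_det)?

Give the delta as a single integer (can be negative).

Answer: -4

Derivation:
Cofactor C_01 = 1
Entry delta = -5 - -1 = -4
Det delta = entry_delta * cofactor = -4 * 1 = -4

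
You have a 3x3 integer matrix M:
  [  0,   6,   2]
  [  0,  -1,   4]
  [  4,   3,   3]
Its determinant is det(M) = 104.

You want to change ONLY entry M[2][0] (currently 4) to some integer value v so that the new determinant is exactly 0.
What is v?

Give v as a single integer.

Answer: 0

Derivation:
det is linear in entry M[2][0]: det = old_det + (v - 4) * C_20
Cofactor C_20 = 26
Want det = 0: 104 + (v - 4) * 26 = 0
  (v - 4) = -104 / 26 = -4
  v = 4 + (-4) = 0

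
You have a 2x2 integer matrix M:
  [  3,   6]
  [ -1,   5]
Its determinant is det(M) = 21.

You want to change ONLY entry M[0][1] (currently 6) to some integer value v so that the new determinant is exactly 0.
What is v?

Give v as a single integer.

det is linear in entry M[0][1]: det = old_det + (v - 6) * C_01
Cofactor C_01 = 1
Want det = 0: 21 + (v - 6) * 1 = 0
  (v - 6) = -21 / 1 = -21
  v = 6 + (-21) = -15

Answer: -15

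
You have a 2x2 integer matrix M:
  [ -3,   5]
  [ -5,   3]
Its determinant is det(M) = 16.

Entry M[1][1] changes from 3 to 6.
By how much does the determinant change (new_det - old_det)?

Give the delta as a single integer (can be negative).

Cofactor C_11 = -3
Entry delta = 6 - 3 = 3
Det delta = entry_delta * cofactor = 3 * -3 = -9

Answer: -9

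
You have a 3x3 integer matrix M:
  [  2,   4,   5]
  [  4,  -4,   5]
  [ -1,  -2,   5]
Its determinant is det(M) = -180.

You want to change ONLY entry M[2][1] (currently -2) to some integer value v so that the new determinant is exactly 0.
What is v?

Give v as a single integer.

det is linear in entry M[2][1]: det = old_det + (v - -2) * C_21
Cofactor C_21 = 10
Want det = 0: -180 + (v - -2) * 10 = 0
  (v - -2) = 180 / 10 = 18
  v = -2 + (18) = 16

Answer: 16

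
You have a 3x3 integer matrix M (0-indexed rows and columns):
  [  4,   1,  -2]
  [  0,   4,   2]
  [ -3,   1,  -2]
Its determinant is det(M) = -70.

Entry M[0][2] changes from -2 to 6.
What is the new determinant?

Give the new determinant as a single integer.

det is linear in row 0: changing M[0][2] by delta changes det by delta * cofactor(0,2).
Cofactor C_02 = (-1)^(0+2) * minor(0,2) = 12
Entry delta = 6 - -2 = 8
Det delta = 8 * 12 = 96
New det = -70 + 96 = 26

Answer: 26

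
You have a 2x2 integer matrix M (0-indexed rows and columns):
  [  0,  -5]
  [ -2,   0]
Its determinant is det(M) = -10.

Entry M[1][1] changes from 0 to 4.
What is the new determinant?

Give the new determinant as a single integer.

det is linear in row 1: changing M[1][1] by delta changes det by delta * cofactor(1,1).
Cofactor C_11 = (-1)^(1+1) * minor(1,1) = 0
Entry delta = 4 - 0 = 4
Det delta = 4 * 0 = 0
New det = -10 + 0 = -10

Answer: -10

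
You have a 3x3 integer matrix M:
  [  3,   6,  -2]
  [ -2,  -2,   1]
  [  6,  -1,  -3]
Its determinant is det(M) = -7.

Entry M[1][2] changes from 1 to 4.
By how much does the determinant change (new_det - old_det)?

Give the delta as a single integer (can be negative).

Answer: 117

Derivation:
Cofactor C_12 = 39
Entry delta = 4 - 1 = 3
Det delta = entry_delta * cofactor = 3 * 39 = 117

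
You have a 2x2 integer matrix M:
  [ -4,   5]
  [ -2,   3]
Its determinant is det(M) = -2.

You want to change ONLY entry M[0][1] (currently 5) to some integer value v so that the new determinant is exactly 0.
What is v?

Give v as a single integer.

Answer: 6

Derivation:
det is linear in entry M[0][1]: det = old_det + (v - 5) * C_01
Cofactor C_01 = 2
Want det = 0: -2 + (v - 5) * 2 = 0
  (v - 5) = 2 / 2 = 1
  v = 5 + (1) = 6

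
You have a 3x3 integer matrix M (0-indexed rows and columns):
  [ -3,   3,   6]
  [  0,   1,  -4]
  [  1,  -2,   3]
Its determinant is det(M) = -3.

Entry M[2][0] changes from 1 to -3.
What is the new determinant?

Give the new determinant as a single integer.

det is linear in row 2: changing M[2][0] by delta changes det by delta * cofactor(2,0).
Cofactor C_20 = (-1)^(2+0) * minor(2,0) = -18
Entry delta = -3 - 1 = -4
Det delta = -4 * -18 = 72
New det = -3 + 72 = 69

Answer: 69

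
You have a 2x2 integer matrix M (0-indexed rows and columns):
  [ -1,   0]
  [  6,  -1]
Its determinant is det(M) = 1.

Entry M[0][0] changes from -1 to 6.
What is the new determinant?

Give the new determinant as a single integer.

Answer: -6

Derivation:
det is linear in row 0: changing M[0][0] by delta changes det by delta * cofactor(0,0).
Cofactor C_00 = (-1)^(0+0) * minor(0,0) = -1
Entry delta = 6 - -1 = 7
Det delta = 7 * -1 = -7
New det = 1 + -7 = -6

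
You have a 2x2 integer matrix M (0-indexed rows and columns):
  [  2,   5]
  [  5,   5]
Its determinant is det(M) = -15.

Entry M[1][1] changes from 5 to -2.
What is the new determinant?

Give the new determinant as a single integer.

det is linear in row 1: changing M[1][1] by delta changes det by delta * cofactor(1,1).
Cofactor C_11 = (-1)^(1+1) * minor(1,1) = 2
Entry delta = -2 - 5 = -7
Det delta = -7 * 2 = -14
New det = -15 + -14 = -29

Answer: -29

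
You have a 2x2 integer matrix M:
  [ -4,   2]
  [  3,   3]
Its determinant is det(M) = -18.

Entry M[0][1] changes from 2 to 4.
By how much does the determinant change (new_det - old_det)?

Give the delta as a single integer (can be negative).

Answer: -6

Derivation:
Cofactor C_01 = -3
Entry delta = 4 - 2 = 2
Det delta = entry_delta * cofactor = 2 * -3 = -6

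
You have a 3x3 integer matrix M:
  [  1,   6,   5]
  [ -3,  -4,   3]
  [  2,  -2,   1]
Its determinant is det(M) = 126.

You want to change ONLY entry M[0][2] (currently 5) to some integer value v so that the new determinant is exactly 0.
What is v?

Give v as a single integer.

Answer: -4

Derivation:
det is linear in entry M[0][2]: det = old_det + (v - 5) * C_02
Cofactor C_02 = 14
Want det = 0: 126 + (v - 5) * 14 = 0
  (v - 5) = -126 / 14 = -9
  v = 5 + (-9) = -4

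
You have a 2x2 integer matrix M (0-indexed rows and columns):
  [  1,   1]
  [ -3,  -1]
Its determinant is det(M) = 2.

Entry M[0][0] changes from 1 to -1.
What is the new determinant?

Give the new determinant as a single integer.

det is linear in row 0: changing M[0][0] by delta changes det by delta * cofactor(0,0).
Cofactor C_00 = (-1)^(0+0) * minor(0,0) = -1
Entry delta = -1 - 1 = -2
Det delta = -2 * -1 = 2
New det = 2 + 2 = 4

Answer: 4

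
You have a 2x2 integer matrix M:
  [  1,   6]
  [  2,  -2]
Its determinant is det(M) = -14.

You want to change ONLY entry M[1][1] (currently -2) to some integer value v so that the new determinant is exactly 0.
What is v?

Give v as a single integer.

Answer: 12

Derivation:
det is linear in entry M[1][1]: det = old_det + (v - -2) * C_11
Cofactor C_11 = 1
Want det = 0: -14 + (v - -2) * 1 = 0
  (v - -2) = 14 / 1 = 14
  v = -2 + (14) = 12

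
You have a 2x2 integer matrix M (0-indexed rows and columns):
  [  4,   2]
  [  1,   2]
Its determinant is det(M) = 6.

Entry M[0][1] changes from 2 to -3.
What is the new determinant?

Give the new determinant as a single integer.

det is linear in row 0: changing M[0][1] by delta changes det by delta * cofactor(0,1).
Cofactor C_01 = (-1)^(0+1) * minor(0,1) = -1
Entry delta = -3 - 2 = -5
Det delta = -5 * -1 = 5
New det = 6 + 5 = 11

Answer: 11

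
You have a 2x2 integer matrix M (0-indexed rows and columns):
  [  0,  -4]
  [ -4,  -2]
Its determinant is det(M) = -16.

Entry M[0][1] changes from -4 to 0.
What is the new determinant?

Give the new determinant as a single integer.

det is linear in row 0: changing M[0][1] by delta changes det by delta * cofactor(0,1).
Cofactor C_01 = (-1)^(0+1) * minor(0,1) = 4
Entry delta = 0 - -4 = 4
Det delta = 4 * 4 = 16
New det = -16 + 16 = 0

Answer: 0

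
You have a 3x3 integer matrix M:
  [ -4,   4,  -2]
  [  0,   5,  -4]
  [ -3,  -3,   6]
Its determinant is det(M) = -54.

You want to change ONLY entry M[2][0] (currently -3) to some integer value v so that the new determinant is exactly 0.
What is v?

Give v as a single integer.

Answer: -12

Derivation:
det is linear in entry M[2][0]: det = old_det + (v - -3) * C_20
Cofactor C_20 = -6
Want det = 0: -54 + (v - -3) * -6 = 0
  (v - -3) = 54 / -6 = -9
  v = -3 + (-9) = -12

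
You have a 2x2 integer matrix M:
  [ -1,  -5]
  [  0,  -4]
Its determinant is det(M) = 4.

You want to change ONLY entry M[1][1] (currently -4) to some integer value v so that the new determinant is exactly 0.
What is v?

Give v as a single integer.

det is linear in entry M[1][1]: det = old_det + (v - -4) * C_11
Cofactor C_11 = -1
Want det = 0: 4 + (v - -4) * -1 = 0
  (v - -4) = -4 / -1 = 4
  v = -4 + (4) = 0

Answer: 0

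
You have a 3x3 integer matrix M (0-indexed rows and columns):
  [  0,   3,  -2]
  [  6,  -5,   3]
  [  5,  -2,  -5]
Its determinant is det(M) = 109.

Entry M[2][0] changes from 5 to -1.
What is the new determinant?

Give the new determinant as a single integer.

Answer: 115

Derivation:
det is linear in row 2: changing M[2][0] by delta changes det by delta * cofactor(2,0).
Cofactor C_20 = (-1)^(2+0) * minor(2,0) = -1
Entry delta = -1 - 5 = -6
Det delta = -6 * -1 = 6
New det = 109 + 6 = 115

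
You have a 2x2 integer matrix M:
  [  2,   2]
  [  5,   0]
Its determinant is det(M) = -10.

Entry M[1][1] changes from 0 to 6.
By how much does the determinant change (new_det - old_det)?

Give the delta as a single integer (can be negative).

Answer: 12

Derivation:
Cofactor C_11 = 2
Entry delta = 6 - 0 = 6
Det delta = entry_delta * cofactor = 6 * 2 = 12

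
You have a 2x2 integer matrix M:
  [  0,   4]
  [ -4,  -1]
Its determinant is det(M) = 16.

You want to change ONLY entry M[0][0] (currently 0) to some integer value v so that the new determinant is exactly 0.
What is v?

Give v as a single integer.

Answer: 16

Derivation:
det is linear in entry M[0][0]: det = old_det + (v - 0) * C_00
Cofactor C_00 = -1
Want det = 0: 16 + (v - 0) * -1 = 0
  (v - 0) = -16 / -1 = 16
  v = 0 + (16) = 16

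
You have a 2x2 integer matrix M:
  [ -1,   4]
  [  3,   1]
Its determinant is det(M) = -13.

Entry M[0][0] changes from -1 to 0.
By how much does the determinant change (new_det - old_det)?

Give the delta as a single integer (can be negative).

Answer: 1

Derivation:
Cofactor C_00 = 1
Entry delta = 0 - -1 = 1
Det delta = entry_delta * cofactor = 1 * 1 = 1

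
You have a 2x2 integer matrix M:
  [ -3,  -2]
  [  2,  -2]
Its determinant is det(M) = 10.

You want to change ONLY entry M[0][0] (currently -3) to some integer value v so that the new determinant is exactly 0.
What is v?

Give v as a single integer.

Answer: 2

Derivation:
det is linear in entry M[0][0]: det = old_det + (v - -3) * C_00
Cofactor C_00 = -2
Want det = 0: 10 + (v - -3) * -2 = 0
  (v - -3) = -10 / -2 = 5
  v = -3 + (5) = 2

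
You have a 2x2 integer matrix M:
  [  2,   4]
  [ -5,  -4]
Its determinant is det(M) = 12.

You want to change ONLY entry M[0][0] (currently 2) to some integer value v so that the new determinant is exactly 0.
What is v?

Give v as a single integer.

det is linear in entry M[0][0]: det = old_det + (v - 2) * C_00
Cofactor C_00 = -4
Want det = 0: 12 + (v - 2) * -4 = 0
  (v - 2) = -12 / -4 = 3
  v = 2 + (3) = 5

Answer: 5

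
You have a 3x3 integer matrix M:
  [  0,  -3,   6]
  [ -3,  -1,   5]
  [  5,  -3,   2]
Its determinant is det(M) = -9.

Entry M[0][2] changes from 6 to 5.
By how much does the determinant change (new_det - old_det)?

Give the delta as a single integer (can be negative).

Cofactor C_02 = 14
Entry delta = 5 - 6 = -1
Det delta = entry_delta * cofactor = -1 * 14 = -14

Answer: -14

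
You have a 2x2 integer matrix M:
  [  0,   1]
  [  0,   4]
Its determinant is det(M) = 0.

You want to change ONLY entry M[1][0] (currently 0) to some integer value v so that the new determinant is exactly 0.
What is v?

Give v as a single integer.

Answer: 0

Derivation:
det is linear in entry M[1][0]: det = old_det + (v - 0) * C_10
Cofactor C_10 = -1
Want det = 0: 0 + (v - 0) * -1 = 0
  (v - 0) = 0 / -1 = 0
  v = 0 + (0) = 0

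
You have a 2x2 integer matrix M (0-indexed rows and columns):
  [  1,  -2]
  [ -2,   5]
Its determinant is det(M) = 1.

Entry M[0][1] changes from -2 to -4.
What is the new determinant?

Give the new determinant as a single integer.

det is linear in row 0: changing M[0][1] by delta changes det by delta * cofactor(0,1).
Cofactor C_01 = (-1)^(0+1) * minor(0,1) = 2
Entry delta = -4 - -2 = -2
Det delta = -2 * 2 = -4
New det = 1 + -4 = -3

Answer: -3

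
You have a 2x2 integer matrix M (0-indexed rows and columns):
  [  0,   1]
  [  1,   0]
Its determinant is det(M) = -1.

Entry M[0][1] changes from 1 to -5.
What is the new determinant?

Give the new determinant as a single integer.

Answer: 5

Derivation:
det is linear in row 0: changing M[0][1] by delta changes det by delta * cofactor(0,1).
Cofactor C_01 = (-1)^(0+1) * minor(0,1) = -1
Entry delta = -5 - 1 = -6
Det delta = -6 * -1 = 6
New det = -1 + 6 = 5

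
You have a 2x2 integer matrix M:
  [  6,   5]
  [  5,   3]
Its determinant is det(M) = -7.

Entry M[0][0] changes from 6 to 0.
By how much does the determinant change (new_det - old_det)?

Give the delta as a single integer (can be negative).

Answer: -18

Derivation:
Cofactor C_00 = 3
Entry delta = 0 - 6 = -6
Det delta = entry_delta * cofactor = -6 * 3 = -18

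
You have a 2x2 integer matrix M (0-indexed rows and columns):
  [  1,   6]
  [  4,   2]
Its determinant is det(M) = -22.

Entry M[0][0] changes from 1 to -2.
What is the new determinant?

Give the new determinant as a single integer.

Answer: -28

Derivation:
det is linear in row 0: changing M[0][0] by delta changes det by delta * cofactor(0,0).
Cofactor C_00 = (-1)^(0+0) * minor(0,0) = 2
Entry delta = -2 - 1 = -3
Det delta = -3 * 2 = -6
New det = -22 + -6 = -28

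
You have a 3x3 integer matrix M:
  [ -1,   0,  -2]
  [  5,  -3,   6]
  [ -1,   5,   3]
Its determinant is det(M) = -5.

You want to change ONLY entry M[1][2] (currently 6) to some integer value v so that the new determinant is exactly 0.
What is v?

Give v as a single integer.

Answer: 7

Derivation:
det is linear in entry M[1][2]: det = old_det + (v - 6) * C_12
Cofactor C_12 = 5
Want det = 0: -5 + (v - 6) * 5 = 0
  (v - 6) = 5 / 5 = 1
  v = 6 + (1) = 7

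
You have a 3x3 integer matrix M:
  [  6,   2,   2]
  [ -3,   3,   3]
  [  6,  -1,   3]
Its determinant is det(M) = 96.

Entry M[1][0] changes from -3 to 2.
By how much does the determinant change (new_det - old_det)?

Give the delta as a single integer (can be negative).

Cofactor C_10 = -8
Entry delta = 2 - -3 = 5
Det delta = entry_delta * cofactor = 5 * -8 = -40

Answer: -40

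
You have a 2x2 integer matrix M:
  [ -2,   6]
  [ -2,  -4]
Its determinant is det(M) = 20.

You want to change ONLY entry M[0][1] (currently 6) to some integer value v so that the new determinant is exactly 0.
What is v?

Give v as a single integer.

det is linear in entry M[0][1]: det = old_det + (v - 6) * C_01
Cofactor C_01 = 2
Want det = 0: 20 + (v - 6) * 2 = 0
  (v - 6) = -20 / 2 = -10
  v = 6 + (-10) = -4

Answer: -4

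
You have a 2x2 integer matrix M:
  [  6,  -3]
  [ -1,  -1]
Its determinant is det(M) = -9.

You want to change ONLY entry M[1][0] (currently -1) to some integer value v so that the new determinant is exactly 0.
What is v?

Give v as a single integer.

Answer: 2

Derivation:
det is linear in entry M[1][0]: det = old_det + (v - -1) * C_10
Cofactor C_10 = 3
Want det = 0: -9 + (v - -1) * 3 = 0
  (v - -1) = 9 / 3 = 3
  v = -1 + (3) = 2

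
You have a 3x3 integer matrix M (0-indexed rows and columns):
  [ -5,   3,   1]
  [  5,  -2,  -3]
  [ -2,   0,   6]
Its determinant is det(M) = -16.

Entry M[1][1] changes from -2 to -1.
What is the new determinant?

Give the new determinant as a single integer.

Answer: -44

Derivation:
det is linear in row 1: changing M[1][1] by delta changes det by delta * cofactor(1,1).
Cofactor C_11 = (-1)^(1+1) * minor(1,1) = -28
Entry delta = -1 - -2 = 1
Det delta = 1 * -28 = -28
New det = -16 + -28 = -44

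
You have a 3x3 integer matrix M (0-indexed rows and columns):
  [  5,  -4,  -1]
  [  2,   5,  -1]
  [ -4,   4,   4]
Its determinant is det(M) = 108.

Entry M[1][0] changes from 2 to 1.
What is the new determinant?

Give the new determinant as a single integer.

Answer: 96

Derivation:
det is linear in row 1: changing M[1][0] by delta changes det by delta * cofactor(1,0).
Cofactor C_10 = (-1)^(1+0) * minor(1,0) = 12
Entry delta = 1 - 2 = -1
Det delta = -1 * 12 = -12
New det = 108 + -12 = 96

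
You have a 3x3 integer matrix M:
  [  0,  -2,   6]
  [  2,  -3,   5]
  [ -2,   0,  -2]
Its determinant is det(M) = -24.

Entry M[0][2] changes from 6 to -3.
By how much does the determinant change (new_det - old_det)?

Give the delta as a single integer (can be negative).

Cofactor C_02 = -6
Entry delta = -3 - 6 = -9
Det delta = entry_delta * cofactor = -9 * -6 = 54

Answer: 54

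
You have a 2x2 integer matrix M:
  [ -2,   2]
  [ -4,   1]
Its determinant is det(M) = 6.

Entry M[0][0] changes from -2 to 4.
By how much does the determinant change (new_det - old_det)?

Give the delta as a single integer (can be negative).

Cofactor C_00 = 1
Entry delta = 4 - -2 = 6
Det delta = entry_delta * cofactor = 6 * 1 = 6

Answer: 6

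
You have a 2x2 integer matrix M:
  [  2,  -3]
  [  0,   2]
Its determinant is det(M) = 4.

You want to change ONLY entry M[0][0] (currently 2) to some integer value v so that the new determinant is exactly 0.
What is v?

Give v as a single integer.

det is linear in entry M[0][0]: det = old_det + (v - 2) * C_00
Cofactor C_00 = 2
Want det = 0: 4 + (v - 2) * 2 = 0
  (v - 2) = -4 / 2 = -2
  v = 2 + (-2) = 0

Answer: 0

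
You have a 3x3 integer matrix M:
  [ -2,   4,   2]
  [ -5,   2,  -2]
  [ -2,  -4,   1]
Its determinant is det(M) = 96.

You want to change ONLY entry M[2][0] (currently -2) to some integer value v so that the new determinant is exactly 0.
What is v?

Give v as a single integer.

det is linear in entry M[2][0]: det = old_det + (v - -2) * C_20
Cofactor C_20 = -12
Want det = 0: 96 + (v - -2) * -12 = 0
  (v - -2) = -96 / -12 = 8
  v = -2 + (8) = 6

Answer: 6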